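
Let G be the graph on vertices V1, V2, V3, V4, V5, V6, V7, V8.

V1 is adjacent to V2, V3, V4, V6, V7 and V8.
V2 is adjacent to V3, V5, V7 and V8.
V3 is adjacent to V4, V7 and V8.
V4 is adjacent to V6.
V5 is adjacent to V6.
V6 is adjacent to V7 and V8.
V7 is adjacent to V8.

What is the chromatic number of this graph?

V1, V2, V3, V7, V8 are mutually adjacent (a clique of size 5), so at least 5 colors are needed.
One proper 5-coloring: V1=red, V2=blue, V3=purple, V4=green, V5=red, V6=blue, V7=yellow, V8=green. Every edge joins two different colors.

5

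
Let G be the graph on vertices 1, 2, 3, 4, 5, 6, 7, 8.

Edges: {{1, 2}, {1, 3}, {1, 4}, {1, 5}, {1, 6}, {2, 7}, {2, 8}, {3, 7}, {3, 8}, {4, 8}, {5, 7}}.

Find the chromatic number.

2

3 and 7 are adjacent, so at least 2 colors are needed.
2 colors suffice: 1=a, 2=b, 3=b, 4=b, 5=b, 6=b, 7=a, 8=a. Every edge joins two different colors.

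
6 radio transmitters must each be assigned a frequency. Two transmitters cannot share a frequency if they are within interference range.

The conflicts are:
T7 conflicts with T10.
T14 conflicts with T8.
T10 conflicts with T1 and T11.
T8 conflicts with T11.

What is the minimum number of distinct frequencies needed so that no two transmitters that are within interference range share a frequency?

T10 and T1 conflict, so at least 2 frequencies are needed.
Using 2 frequencies: T7=2, T14=2, T10=1, T8=1, T1=2, T11=2. Each listed conflict is separated.

2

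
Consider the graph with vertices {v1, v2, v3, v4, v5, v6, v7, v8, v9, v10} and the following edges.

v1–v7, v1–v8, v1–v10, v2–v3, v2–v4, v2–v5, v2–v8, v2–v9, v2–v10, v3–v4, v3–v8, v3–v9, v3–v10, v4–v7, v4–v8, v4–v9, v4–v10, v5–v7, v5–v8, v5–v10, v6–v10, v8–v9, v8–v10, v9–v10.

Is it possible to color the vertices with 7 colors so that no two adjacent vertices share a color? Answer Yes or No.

The chromatic number is 6. v2, v3, v4, v8, v9, v10 are mutually adjacent (a clique of size 6), so at least 6 colors are needed.
6 colors suffice: color 1 → {v7, v10}; color 2 → {v6, v8}; color 3 → {v1, v4, v5}; color 4 → {v2}; color 5 → {v9}; color 6 → {v3}.
Since 7 ≥ 6, a proper 7-coloring certainly exists.

Yes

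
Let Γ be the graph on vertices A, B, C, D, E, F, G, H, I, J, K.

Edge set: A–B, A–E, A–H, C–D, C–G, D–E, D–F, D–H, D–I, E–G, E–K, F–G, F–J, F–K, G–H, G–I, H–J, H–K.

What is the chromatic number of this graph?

2

C and G are adjacent, so at least 2 colors are needed.
2 colors suffice: color red → {A, D, G, J, K}; color blue → {B, C, E, F, H, I}. Every edge joins two different colors.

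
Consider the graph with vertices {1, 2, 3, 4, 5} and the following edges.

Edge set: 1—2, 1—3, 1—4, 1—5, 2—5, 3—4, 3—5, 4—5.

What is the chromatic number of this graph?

1, 3, 4, 5 are pairwise adjacent (a clique of size 4), so at least 4 colors are needed.
4 colors suffice: color a → {1}; color b → {5}; color c → {2, 4}; color d → {3}. No two adjacent vertices share a color.

4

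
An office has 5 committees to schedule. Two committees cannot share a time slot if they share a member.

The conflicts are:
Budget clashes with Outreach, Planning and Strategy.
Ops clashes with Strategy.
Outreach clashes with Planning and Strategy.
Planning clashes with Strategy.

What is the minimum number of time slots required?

4

Budget, Outreach, Planning, Strategy are mutually in conflict, so at least 4 time slots are needed.
A valid assignment using 4 time slots: Budget=4, Ops=2, Outreach=3, Planning=2, Strategy=1. Every pair that conflicts lands in different time slots.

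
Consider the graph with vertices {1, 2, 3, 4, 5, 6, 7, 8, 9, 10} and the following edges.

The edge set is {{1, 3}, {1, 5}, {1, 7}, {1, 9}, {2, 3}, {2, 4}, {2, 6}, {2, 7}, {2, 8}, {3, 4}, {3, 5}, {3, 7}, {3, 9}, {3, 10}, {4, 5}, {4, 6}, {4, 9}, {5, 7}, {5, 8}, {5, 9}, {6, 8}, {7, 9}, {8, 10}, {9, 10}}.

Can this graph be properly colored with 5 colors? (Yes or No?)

The chromatic number is 5. 1, 3, 5, 7, 9 form a clique, so at least 5 colors are needed.
A valid assignment using 5 colors: 1=purple, 2=blue, 3=red, 4=yellow, 5=green, 6=green, 7=yellow, 8=red, 9=blue, 10=green.
That is already a proper 5-coloring.

Yes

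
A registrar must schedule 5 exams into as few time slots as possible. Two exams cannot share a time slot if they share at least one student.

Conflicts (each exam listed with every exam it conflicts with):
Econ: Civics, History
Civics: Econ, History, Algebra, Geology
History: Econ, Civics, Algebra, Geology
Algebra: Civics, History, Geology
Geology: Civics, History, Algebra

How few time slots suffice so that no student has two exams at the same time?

4

Civics, History, Algebra, Geology are mutually in conflict, so at least 4 time slots are needed.
Using 4 time slots: Econ=3, Civics=1, History=2, Algebra=4, Geology=3. Each listed conflict is separated.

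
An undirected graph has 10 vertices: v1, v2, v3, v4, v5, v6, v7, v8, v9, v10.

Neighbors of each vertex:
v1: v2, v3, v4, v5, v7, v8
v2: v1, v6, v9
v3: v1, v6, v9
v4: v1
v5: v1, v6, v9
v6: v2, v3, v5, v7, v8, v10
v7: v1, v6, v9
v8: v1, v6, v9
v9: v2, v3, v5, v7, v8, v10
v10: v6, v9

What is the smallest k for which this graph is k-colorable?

v6 and v10 are adjacent, so at least 2 colors are needed.
2 colors suffice: color 1 → {v1, v6, v9}; color 2 → {v2, v3, v4, v5, v7, v8, v10}. Every edge joins two different colors.

2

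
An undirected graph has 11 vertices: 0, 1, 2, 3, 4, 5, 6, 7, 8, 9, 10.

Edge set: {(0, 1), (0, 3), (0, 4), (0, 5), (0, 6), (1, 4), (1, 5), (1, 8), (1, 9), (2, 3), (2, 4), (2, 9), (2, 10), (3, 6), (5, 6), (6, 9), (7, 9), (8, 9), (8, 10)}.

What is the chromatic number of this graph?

0, 1, 4 form a triangle, so at least 3 colors are needed.
3 colors suffice: color red → {0, 9, 10}; color blue → {1, 2, 6, 7}; color green → {3, 4, 5, 8}. No two adjacent vertices share a color.

3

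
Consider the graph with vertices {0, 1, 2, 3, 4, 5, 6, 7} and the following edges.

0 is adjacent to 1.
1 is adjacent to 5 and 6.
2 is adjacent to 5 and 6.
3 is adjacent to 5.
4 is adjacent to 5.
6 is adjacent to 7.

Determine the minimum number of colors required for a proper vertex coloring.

2 and 6 are adjacent, so at least 2 colors are needed.
A valid assignment using 2 colors: 0=red, 1=blue, 2=blue, 3=blue, 4=blue, 5=red, 6=red, 7=blue. Every edge joins two different colors.

2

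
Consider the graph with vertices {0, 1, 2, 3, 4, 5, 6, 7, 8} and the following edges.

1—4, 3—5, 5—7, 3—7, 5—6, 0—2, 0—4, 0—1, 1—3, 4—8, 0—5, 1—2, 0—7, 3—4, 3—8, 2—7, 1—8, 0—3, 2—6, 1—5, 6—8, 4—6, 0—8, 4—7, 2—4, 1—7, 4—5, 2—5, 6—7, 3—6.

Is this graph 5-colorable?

0, 1, 3, 4, 5, 7 are pairwise adjacent (a clique of size 6), so at least 6 colors are needed.
So 5 colors are not enough.

No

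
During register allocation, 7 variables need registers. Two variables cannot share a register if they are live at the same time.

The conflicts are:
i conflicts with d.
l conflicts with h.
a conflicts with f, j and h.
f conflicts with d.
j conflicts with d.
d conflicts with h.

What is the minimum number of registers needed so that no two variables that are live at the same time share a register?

2

a and h conflict, so at least 2 registers are needed.
Using 2 registers: i=2, l=1, a=1, f=2, j=2, d=1, h=2. Each listed conflict is separated.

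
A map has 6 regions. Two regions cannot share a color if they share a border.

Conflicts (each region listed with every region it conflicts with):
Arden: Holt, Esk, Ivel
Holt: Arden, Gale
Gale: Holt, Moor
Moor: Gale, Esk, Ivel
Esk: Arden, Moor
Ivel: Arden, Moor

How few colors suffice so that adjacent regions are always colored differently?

The cycle Arden-Esk-Moor-Gale-Holt-Arden has odd length 5, so it cannot be 2-colored; at least 3 colors are needed.
A valid assignment using 3 colors: Arden=1, Holt=2, Gale=3, Moor=1, Esk=2, Ivel=2. Every pair that conflicts lands in different colors.

3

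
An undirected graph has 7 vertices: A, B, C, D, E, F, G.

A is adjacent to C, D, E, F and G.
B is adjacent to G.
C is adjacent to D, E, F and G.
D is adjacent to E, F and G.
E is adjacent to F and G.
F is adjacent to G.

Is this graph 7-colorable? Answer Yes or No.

Yes

The chromatic number is 6. A, C, D, E, F, G are pairwise adjacent (a clique of size 6), so at least 6 colors are needed.
One proper 6-coloring: A=5, B=2, C=2, D=3, E=4, F=6, G=1.
Since 7 ≥ 6, a proper 7-coloring certainly exists.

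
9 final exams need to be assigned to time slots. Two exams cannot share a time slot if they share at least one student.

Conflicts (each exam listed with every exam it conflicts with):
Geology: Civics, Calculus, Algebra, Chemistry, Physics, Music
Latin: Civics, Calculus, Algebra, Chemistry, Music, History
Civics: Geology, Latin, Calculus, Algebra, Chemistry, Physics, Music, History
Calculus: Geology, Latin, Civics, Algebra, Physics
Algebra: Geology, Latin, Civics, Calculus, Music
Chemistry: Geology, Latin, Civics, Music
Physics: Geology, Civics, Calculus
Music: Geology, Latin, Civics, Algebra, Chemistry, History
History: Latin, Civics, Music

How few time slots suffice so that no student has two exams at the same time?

Geology, Civics, Calculus, Algebra all conflict with each other, so at least 4 time slots are needed.
Using 4 time slots: Geology=2, Latin=2, Civics=1, Calculus=3, Algebra=4, Chemistry=4, Physics=4, Music=3, History=4. Each listed conflict is separated.

4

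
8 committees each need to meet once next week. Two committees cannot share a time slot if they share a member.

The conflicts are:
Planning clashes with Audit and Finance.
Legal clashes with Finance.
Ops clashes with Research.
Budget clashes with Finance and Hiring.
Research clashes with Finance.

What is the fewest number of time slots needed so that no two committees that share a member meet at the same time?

2

Budget and Hiring conflict, so at least 2 time slots are needed.
2 time slots suffice: time slot 1 → {Ops, Audit, Finance, Hiring}; time slot 2 → {Planning, Legal, Budget, Research}. Every pair that conflicts lands in different time slots.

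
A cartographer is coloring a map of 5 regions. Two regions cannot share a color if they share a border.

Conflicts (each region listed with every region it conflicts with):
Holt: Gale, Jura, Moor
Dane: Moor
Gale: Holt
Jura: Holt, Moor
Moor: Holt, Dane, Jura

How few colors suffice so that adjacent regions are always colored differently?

Holt, Jura, Moor pairwise conflict, so at least 3 colors are needed.
One proper 3-coloring: Holt=1, Dane=1, Gale=2, Jura=3, Moor=2. No two conflicting regions share a color.

3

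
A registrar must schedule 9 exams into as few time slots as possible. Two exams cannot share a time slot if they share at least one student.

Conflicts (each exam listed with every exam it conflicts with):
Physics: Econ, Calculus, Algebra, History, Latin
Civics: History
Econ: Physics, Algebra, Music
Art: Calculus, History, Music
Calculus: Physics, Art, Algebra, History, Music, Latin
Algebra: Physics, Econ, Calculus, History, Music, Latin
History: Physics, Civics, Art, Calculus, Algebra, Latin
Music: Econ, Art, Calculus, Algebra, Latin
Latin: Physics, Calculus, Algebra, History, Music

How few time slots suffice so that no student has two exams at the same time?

Physics, Calculus, Algebra, History, Latin all conflict with each other, so at least 5 time slots are needed.
5 time slots suffice: Physics=4, Civics=1, Econ=3, Art=1, Calculus=3, Algebra=1, History=2, Music=2, Latin=5. Each listed conflict is separated.

5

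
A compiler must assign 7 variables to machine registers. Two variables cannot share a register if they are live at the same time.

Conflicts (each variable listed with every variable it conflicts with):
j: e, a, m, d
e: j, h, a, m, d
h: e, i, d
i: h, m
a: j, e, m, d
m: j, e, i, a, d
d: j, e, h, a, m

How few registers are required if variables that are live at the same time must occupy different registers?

j, e, a, m, d all conflict with each other, so at least 5 registers are needed.
Using 5 registers: j=5, e=2, h=3, i=1, a=4, m=3, d=1. Each listed conflict is separated.

5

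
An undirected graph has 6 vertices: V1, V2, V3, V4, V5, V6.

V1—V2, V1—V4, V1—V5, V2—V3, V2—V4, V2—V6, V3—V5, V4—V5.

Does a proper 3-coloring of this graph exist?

Yes

The chromatic number is 3. V1, V4, V5 form a triangle, so at least 3 colors are needed.
3 colors suffice: color 1 → {V2, V5}; color 2 → {V1, V3, V6}; color 3 → {V4}.
That is already a proper 3-coloring.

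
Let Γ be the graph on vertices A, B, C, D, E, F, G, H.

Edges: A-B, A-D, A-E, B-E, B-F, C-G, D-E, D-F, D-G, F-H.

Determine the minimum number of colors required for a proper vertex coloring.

A, D, E form a triangle, so at least 3 colors are needed.
3 colors suffice: color red → {B, C, D, H}; color blue → {E, F, G}; color green → {A}. Each edge has distinct colors on its endpoints.

3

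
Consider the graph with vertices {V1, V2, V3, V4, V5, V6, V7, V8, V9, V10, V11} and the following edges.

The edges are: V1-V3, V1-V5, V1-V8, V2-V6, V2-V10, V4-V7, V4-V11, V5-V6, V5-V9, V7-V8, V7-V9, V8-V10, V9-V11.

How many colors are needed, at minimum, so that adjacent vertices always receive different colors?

The cycle V5-V9-V7-V8-V1-V5 has odd length 5, so it cannot be 2-colored; at least 3 colors are needed.
3 colors suffice: color red → {V1, V2, V7, V11}; color blue → {V3, V4, V5, V8}; color green → {V6, V9, V10}. Every edge joins two different colors.

3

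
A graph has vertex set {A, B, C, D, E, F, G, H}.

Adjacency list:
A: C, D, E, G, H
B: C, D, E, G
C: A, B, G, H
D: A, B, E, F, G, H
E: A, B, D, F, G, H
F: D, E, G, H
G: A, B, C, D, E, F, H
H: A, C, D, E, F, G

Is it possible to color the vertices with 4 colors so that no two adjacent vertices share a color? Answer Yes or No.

A, D, E, G, H form a clique, so at least 5 colors are needed.
So 4 colors are not enough.

No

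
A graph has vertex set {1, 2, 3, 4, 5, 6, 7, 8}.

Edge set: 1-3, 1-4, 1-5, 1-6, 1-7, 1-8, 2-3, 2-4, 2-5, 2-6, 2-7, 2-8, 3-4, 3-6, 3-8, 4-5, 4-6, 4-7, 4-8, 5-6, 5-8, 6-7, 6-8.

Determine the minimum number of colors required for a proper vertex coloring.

2, 3, 4, 6, 8 form a clique, so at least 5 colors are needed.
5 colors suffice: 1=c, 2=c, 3=e, 4=b, 5=e, 6=a, 7=d, 8=d. Each edge has distinct colors on its endpoints.

5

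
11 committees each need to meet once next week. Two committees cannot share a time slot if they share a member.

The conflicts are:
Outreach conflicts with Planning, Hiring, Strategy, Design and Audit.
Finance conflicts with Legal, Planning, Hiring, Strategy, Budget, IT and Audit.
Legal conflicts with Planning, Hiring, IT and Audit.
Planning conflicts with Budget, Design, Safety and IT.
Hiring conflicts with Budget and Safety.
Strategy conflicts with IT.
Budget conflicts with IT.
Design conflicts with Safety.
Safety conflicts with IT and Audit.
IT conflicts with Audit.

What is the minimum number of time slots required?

Finance, Legal, IT, Audit pairwise conflict, so at least 4 time slots are needed.
A valid assignment using 4 time slots: Outreach=1, Finance=1, Legal=4, Planning=3, Hiring=2, Strategy=3, Budget=4, Design=2, Safety=1, IT=2, Audit=3. Each listed conflict is separated.

4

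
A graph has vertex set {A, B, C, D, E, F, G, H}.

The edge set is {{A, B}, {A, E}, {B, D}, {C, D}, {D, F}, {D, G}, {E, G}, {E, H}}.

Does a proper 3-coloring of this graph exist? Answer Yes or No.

Yes

The chromatic number is 3. The cycle A-B-D-G-E-A has odd length 5, so it cannot be 2-colored; at least 3 colors are needed.
3 colors suffice: color red → {D, E}; color blue → {A, C, F, G, H}; color green → {B}.
That is already a proper 3-coloring.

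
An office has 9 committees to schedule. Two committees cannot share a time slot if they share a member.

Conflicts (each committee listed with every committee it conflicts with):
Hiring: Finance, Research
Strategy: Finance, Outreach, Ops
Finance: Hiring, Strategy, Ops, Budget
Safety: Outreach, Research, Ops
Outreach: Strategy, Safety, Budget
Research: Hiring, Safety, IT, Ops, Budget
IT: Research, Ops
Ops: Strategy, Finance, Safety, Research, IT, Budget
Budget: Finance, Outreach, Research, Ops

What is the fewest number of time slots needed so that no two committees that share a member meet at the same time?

3

Finance, Ops, Budget are mutually in conflict, so at least 3 time slots are needed.
3 time slots suffice: time slot 1 → {Hiring, Outreach, Ops}; time slot 2 → {Finance, Research}; time slot 3 → {Strategy, Safety, IT, Budget}. Each listed conflict is separated.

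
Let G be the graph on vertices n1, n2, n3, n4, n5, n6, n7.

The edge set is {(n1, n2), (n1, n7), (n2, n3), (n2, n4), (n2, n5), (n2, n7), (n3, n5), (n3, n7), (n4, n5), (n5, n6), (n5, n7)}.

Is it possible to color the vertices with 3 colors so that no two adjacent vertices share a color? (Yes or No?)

No

n2, n3, n5, n7 are pairwise adjacent (a clique of size 4), so at least 4 colors are needed.
So 3 colors are not enough.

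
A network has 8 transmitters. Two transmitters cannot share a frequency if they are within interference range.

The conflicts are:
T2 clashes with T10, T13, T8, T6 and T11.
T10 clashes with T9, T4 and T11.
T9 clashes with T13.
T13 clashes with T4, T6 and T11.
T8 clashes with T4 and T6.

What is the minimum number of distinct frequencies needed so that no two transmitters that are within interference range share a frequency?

T2, T10, T11 all conflict with each other, so at least 3 frequencies are needed.
A valid assignment using 3 frequencies: T2=1, T10=2, T9=1, T13=2, T8=2, T4=1, T6=3, T11=3. Each listed conflict is separated.

3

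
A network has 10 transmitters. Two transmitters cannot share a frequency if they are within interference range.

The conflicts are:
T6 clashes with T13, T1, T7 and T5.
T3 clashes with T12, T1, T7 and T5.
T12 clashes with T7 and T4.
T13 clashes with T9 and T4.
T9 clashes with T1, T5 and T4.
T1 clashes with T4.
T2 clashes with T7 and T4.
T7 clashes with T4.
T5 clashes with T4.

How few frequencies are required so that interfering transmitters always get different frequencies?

3

T13, T9, T4 pairwise conflict, so at least 3 frequencies are needed.
3 frequencies suffice: frequency 1 → {T6, T3, T4}; frequency 2 → {T9, T7}; frequency 3 → {T12, T13, T1, T2, T5}. No two conflicting transmitters share a frequency.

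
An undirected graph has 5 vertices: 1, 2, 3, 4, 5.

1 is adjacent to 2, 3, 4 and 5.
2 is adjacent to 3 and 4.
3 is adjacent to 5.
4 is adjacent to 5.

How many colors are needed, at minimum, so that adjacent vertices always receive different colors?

3

1, 3, 5 are pairwise adjacent, so at least 3 colors are needed.
3 colors suffice: color red → {1}; color blue → {3, 4}; color green → {2, 5}. Each edge has distinct colors on its endpoints.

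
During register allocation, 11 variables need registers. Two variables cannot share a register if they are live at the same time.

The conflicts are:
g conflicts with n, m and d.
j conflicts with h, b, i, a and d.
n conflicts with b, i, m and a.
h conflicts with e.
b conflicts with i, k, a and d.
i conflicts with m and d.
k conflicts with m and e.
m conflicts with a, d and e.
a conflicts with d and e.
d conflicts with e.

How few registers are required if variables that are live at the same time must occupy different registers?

4

j, b, i, d all conflict with each other, so at least 4 registers are needed.
A valid assignment using 4 registers: g=3, j=4, n=1, h=1, b=2, i=3, k=1, m=2, a=3, d=1, e=4. No two conflicting variables share a register.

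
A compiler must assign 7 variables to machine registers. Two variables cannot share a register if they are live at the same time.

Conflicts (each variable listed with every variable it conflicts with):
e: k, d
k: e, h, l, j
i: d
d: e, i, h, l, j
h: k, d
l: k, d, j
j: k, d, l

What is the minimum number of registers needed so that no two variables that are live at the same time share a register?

d, l, j are mutually in conflict, so at least 3 registers are needed.
3 registers suffice: register 1 → {k, d}; register 2 → {e, i, h, j}; register 3 → {l}. No two conflicting variables share a register.

3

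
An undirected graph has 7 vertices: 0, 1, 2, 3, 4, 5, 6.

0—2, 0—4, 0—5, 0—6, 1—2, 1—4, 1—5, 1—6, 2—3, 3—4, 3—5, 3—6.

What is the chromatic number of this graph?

0 and 4 are adjacent, so at least 2 colors are needed.
2 colors suffice: color a → {0, 1, 3}; color b → {2, 4, 5, 6}. Each edge has distinct colors on its endpoints.

2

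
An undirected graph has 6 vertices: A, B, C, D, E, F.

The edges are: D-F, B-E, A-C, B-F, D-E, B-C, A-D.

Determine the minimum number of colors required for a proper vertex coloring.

The cycle C-B-F-D-A-C has odd length 5, so it cannot be 2-colored; at least 3 colors are needed.
One proper 3-coloring: A=3, B=1, C=2, D=1, E=2, F=2. Each edge has distinct colors on its endpoints.

3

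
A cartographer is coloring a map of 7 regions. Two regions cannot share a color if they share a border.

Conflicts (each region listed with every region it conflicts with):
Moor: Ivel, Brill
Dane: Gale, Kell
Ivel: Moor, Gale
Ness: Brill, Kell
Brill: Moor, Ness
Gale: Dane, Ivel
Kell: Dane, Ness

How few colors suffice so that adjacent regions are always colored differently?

3

The cycle Kell-Dane-Gale-Ivel-Moor-Brill-Ness-Kell has odd length 7, so it cannot be 2-colored; at least 3 colors are needed.
A valid assignment using 3 colors: Moor=2, Dane=1, Ivel=1, Ness=3, Brill=1, Gale=2, Kell=2. No two conflicting regions share a color.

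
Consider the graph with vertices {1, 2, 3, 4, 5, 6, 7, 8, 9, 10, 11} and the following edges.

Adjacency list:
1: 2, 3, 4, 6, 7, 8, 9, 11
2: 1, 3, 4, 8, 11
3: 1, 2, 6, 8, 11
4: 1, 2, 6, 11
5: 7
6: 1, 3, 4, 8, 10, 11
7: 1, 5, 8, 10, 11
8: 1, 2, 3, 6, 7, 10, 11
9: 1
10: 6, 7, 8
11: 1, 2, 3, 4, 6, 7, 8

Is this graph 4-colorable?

No

1, 2, 3, 8, 11 are pairwise adjacent (a clique of size 5), so at least 5 colors are needed.
So 4 colors are not enough.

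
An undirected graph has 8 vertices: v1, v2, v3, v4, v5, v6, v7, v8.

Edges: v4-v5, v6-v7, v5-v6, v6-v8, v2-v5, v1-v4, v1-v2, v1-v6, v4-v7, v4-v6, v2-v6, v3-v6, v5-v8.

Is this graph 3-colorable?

Yes

The chromatic number is 3. v4, v6, v7 are pairwise adjacent, so at least 3 colors are needed.
3 colors suffice: v1=2, v2=3, v3=2, v4=3, v5=2, v6=1, v7=2, v8=3.
That is already a proper 3-coloring.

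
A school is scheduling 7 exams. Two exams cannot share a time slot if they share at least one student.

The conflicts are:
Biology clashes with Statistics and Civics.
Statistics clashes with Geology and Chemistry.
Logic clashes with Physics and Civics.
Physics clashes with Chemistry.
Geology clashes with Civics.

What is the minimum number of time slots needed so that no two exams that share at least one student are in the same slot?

Biology and Civics conflict, so at least 2 time slots are needed.
2 time slots suffice: time slot 1 → {Statistics, Physics, Civics}; time slot 2 → {Biology, Logic, Geology, Chemistry}. Every pair that conflicts lands in different time slots.

2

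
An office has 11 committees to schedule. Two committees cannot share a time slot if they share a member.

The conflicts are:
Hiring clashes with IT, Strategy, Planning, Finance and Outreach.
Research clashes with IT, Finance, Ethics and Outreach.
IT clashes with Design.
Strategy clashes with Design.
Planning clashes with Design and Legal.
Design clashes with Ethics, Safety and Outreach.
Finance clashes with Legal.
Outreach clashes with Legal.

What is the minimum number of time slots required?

Finance and Legal conflict, so at least 2 time slots are needed.
2 time slots suffice: time slot 1 → {Hiring, Research, Design, Legal}; time slot 2 → {IT, Strategy, Planning, Finance, Ethics, Safety, Outreach}. No two conflicting committees share a time slot.

2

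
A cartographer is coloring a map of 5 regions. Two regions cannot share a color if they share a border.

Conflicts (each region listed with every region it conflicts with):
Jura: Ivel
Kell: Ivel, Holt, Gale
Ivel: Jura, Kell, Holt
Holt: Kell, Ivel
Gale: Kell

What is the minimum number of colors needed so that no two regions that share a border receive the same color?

3

Kell, Ivel, Holt pairwise conflict, so at least 3 colors are needed.
3 colors suffice: color 1 → {Jura, Kell}; color 2 → {Ivel, Gale}; color 3 → {Holt}. Each listed conflict is separated.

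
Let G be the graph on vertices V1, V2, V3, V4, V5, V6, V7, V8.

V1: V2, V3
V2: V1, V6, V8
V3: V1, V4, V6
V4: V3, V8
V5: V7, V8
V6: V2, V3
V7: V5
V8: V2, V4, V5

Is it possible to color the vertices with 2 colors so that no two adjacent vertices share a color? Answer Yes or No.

The cycle V1-V3-V4-V8-V2-V1 has odd length 5, so it cannot be 2-colored; at least 3 colors are needed.
So 2 colors are not enough.

No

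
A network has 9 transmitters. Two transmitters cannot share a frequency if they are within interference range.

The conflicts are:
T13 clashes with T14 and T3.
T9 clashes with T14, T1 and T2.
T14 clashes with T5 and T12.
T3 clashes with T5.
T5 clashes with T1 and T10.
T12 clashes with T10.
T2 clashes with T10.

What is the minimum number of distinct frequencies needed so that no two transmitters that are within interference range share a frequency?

3

The cycle T2-T9-T14-T12-T10-T2 has odd length 5, so it cannot be 2-colored; at least 3 frequencies are needed.
3 frequencies suffice: frequency 1 → {T14, T3, T1, T10}; frequency 2 → {T13, T9, T5, T12}; frequency 3 → {T2}. Each listed conflict is separated.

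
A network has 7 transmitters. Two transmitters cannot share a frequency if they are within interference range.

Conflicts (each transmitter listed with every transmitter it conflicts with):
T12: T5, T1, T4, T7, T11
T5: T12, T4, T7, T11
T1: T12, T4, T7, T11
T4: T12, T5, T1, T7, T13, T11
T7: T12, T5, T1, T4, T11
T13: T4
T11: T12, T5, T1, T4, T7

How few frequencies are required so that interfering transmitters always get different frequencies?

T12, T5, T4, T7, T11 pairwise conflict, so at least 5 frequencies are needed.
A valid assignment using 5 frequencies: T12=3, T5=5, T1=5, T4=1, T7=4, T13=2, T11=2. Each listed conflict is separated.

5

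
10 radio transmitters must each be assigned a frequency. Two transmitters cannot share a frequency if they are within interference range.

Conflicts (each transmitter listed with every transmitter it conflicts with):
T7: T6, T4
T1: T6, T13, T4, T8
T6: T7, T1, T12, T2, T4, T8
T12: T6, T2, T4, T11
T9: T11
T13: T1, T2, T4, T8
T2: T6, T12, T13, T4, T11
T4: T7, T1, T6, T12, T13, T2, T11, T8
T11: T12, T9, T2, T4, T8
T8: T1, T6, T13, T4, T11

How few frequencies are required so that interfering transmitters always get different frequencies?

4

T6, T12, T2, T4 all conflict with each other, so at least 4 frequencies are needed.
4 frequencies suffice: frequency 1 → {T9, T4}; frequency 2 → {T6, T13, T11}; frequency 3 → {T7, T2, T8}; frequency 4 → {T1, T12}. Every pair that conflicts lands in different frequencies.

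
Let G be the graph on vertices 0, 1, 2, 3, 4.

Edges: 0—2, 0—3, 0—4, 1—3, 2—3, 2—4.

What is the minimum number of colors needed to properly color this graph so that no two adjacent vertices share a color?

3

0, 2, 4 are pairwise adjacent, so at least 3 colors are needed.
One proper 3-coloring: 0=c, 1=b, 2=b, 3=a, 4=a. No two adjacent vertices share a color.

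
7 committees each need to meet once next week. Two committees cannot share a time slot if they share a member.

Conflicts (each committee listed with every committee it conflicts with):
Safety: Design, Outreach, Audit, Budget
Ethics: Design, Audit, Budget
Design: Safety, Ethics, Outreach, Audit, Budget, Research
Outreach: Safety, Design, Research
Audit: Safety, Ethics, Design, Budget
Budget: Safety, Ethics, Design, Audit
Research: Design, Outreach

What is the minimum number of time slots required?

4

Safety, Design, Audit, Budget pairwise conflict, so at least 4 time slots are needed.
4 time slots suffice: time slot 1 → {Design}; time slot 2 → {Outreach, Budget}; time slot 3 → {Safety, Ethics, Research}; time slot 4 → {Audit}. No two conflicting committees share a time slot.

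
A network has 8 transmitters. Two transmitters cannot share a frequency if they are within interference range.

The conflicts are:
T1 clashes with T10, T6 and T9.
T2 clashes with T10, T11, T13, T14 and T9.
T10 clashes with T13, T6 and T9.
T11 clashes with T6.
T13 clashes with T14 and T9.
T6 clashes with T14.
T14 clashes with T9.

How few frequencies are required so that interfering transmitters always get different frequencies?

4

T2, T10, T13, T9 are mutually in conflict, so at least 4 frequencies are needed.
4 frequencies suffice: frequency 1 → {T2, T6}; frequency 2 → {T10, T11, T14}; frequency 3 → {T9}; frequency 4 → {T1, T13}. No two conflicting transmitters share a frequency.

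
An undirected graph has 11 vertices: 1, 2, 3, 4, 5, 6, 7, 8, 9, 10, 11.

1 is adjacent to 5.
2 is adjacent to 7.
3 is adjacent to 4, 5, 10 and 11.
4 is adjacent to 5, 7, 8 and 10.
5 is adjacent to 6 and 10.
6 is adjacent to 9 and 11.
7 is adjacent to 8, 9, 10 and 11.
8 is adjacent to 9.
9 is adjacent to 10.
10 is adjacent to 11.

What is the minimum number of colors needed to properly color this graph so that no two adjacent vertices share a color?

3, 4, 5, 10 are mutually adjacent (a clique of size 4), so at least 4 colors are needed.
A valid assignment using 4 colors: 1=red, 2=red, 3=yellow, 4=green, 5=blue, 6=red, 7=blue, 8=red, 9=green, 10=red, 11=green. Each edge has distinct colors on its endpoints.

4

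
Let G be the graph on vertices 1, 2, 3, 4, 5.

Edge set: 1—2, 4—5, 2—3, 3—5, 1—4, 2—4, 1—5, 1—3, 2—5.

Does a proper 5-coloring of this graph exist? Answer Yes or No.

Yes

The chromatic number is 4. 1, 2, 3, 5 form a clique, so at least 4 colors are needed.
4 colors suffice: color a → {2}; color b → {5}; color c → {1}; color d → {3, 4}.
Since 5 ≥ 4, a proper 5-coloring certainly exists.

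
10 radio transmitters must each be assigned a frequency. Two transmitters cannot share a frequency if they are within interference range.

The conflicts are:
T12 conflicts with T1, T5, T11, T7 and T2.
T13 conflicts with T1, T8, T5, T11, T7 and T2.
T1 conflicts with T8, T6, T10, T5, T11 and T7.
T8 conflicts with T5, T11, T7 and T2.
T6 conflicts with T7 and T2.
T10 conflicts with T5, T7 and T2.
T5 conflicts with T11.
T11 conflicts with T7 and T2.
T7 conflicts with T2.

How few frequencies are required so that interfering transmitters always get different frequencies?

T13, T1, T8, T5, T11 all conflict with each other, so at least 5 frequencies are needed.
A valid assignment using 5 frequencies: T12=4, T13=4, T1=1, T8=5, T6=3, T10=3, T5=2, T11=3, T7=2, T2=1. Each listed conflict is separated.

5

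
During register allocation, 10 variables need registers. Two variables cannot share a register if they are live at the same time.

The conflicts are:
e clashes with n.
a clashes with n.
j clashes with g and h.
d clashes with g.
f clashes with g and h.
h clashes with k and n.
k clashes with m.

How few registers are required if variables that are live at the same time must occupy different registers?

2

h and k conflict, so at least 2 registers are needed.
2 registers suffice: register 1 → {e, a, g, h, m}; register 2 → {j, d, f, k, n}. No two conflicting variables share a register.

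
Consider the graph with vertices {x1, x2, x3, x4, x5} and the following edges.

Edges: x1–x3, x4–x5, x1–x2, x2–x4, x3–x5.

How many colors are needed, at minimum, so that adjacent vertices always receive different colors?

3

The cycle x4-x2-x1-x3-x5-x4 has odd length 5, so it cannot be 2-colored; at least 3 colors are needed.
3 colors suffice: color red → {x1, x4}; color blue → {x2, x3}; color green → {x5}. No two adjacent vertices share a color.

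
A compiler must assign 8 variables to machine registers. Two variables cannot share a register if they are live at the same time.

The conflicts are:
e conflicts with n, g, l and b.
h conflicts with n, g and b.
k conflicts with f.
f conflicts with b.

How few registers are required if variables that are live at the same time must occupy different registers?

2

e and l conflict, so at least 2 registers are needed.
2 registers suffice: e=1, h=1, n=2, k=2, g=2, f=1, l=2, b=2. Every pair that conflicts lands in different registers.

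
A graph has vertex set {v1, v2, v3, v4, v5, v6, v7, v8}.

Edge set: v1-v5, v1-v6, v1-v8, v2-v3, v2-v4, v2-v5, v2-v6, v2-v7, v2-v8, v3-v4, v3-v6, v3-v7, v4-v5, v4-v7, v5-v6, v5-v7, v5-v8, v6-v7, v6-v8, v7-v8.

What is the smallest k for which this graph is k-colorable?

5

v2, v5, v6, v7, v8 form a clique, so at least 5 colors are needed.
5 colors suffice: color 1 → {v1, v7}; color 2 → {v2}; color 3 → {v4, v6}; color 4 → {v3, v5}; color 5 → {v8}. Every edge joins two different colors.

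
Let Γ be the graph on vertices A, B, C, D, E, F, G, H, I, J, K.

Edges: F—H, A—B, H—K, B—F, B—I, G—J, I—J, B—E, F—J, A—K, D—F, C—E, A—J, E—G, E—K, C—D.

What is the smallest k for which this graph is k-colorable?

The cycle E-G-J-A-K-E has odd length 5, so it cannot be 2-colored; at least 3 colors are needed.
A valid assignment using 3 colors: A=2, B=1, C=1, D=3, E=2, F=2, G=3, H=3, I=2, J=1, K=1. No two adjacent vertices share a color.

3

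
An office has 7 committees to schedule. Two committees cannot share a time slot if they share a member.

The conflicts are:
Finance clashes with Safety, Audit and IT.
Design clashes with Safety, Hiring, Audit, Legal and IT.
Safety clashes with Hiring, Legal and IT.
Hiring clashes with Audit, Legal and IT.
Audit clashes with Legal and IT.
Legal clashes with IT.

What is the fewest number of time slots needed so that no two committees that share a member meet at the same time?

Design, Safety, Hiring, Legal, IT all conflict with each other, so at least 5 time slots are needed.
5 time slots suffice: Finance=3, Design=5, Safety=2, Hiring=3, Audit=2, Legal=4, IT=1. No two conflicting committees share a time slot.

5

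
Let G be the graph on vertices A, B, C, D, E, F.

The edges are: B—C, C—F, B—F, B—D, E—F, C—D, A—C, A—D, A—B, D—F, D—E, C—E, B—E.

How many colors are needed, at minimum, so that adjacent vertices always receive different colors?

5

B, C, D, E, F form a clique, so at least 5 colors are needed.
One proper 5-coloring: A=4, B=3, C=1, D=2, E=5, F=4. Each edge has distinct colors on its endpoints.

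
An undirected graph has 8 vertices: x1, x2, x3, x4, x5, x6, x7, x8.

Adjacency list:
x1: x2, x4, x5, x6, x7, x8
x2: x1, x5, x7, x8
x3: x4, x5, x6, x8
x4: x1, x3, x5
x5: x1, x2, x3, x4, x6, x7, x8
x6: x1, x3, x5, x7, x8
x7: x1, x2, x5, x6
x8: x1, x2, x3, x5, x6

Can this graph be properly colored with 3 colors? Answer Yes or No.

No

x1, x2, x5, x7 form a clique, so at least 4 colors are needed.
So 3 colors are not enough.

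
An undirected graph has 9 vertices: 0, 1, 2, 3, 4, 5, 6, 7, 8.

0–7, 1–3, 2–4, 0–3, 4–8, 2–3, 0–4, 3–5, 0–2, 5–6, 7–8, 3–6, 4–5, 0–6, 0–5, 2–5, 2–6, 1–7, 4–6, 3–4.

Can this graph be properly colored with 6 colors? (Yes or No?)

The chromatic number is 6. 0, 2, 3, 4, 5, 6 are mutually adjacent (a clique of size 6), so at least 6 colors are needed.
A valid assignment using 6 colors: 0=red, 1=red, 2=purple, 3=green, 4=blue, 5=orange, 6=yellow, 7=blue, 8=red.
That is already a proper 6-coloring.

Yes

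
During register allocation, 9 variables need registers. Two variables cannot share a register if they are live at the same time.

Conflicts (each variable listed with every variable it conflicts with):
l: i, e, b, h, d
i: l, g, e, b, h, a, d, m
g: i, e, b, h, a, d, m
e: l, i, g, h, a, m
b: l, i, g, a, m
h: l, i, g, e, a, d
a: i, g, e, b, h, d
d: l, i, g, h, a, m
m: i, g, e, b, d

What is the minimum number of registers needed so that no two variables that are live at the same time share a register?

i, g, h, a, d all conflict with each other, so at least 5 registers are needed.
5 registers suffice: register 1 → {i}; register 2 → {l, g}; register 3 → {h, m}; register 4 → {a}; register 5 → {e, b, d}. Each listed conflict is separated.

5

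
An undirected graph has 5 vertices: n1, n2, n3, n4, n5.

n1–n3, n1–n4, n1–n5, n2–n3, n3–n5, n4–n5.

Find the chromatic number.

n1, n3, n5 are mutually adjacent, so at least 3 colors are needed.
3 colors suffice: color 1 → {n3, n4}; color 2 → {n1, n2}; color 3 → {n5}. Each edge has distinct colors on its endpoints.

3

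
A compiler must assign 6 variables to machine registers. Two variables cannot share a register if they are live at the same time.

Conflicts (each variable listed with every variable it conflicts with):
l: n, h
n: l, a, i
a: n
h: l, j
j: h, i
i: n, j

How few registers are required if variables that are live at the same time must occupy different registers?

The cycle j-i-n-l-h-j has odd length 5, so it cannot be 2-colored; at least 3 registers are needed.
3 registers suffice: register 1 → {n, j}; register 2 → {l, a, i}; register 3 → {h}. No two conflicting variables share a register.

3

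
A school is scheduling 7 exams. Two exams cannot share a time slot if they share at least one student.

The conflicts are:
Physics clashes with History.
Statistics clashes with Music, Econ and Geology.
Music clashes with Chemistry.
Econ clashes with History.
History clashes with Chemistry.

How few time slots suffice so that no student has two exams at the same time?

3

The cycle Econ-Statistics-Music-Chemistry-History-Econ has odd length 5, so it cannot be 2-colored; at least 3 time slots are needed.
3 time slots suffice: time slot 1 → {Statistics, History}; time slot 2 → {Physics, Music, Econ, Geology}; time slot 3 → {Chemistry}. Each listed conflict is separated.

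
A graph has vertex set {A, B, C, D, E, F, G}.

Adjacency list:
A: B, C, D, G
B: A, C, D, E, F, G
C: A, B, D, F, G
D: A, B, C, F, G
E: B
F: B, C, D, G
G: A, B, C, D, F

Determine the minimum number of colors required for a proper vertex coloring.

5

B, C, D, F, G are pairwise adjacent (a clique of size 5), so at least 5 colors are needed.
5 colors suffice: color red → {B}; color blue → {E, G}; color green → {D}; color yellow → {C}; color purple → {A, F}. No two adjacent vertices share a color.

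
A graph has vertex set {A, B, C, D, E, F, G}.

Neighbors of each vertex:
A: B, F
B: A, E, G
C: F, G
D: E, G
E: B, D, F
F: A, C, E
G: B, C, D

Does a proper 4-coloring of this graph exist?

The chromatic number is 3. The cycle F-E-B-G-C-F has odd length 5, so it cannot be 2-colored; at least 3 colors are needed.
3 colors suffice: A=blue, B=red, C=green, D=red, E=blue, F=red, G=blue.
Since 4 ≥ 3, a proper 4-coloring certainly exists.

Yes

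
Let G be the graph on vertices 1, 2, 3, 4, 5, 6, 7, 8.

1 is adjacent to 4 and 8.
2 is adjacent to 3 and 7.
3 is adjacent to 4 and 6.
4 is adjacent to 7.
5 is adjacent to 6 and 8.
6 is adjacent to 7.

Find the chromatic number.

2

1 and 4 are adjacent, so at least 2 colors are needed.
A valid assignment using 2 colors: 1=b, 2=a, 3=b, 4=a, 5=b, 6=a, 7=b, 8=a. Each edge has distinct colors on its endpoints.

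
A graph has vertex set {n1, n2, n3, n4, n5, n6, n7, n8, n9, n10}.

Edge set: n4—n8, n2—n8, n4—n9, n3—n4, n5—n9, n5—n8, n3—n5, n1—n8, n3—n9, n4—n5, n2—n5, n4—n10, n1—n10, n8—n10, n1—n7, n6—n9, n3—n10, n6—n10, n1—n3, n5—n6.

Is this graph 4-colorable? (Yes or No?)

The chromatic number is 4. n3, n4, n5, n9 are mutually adjacent (a clique of size 4), so at least 4 colors are needed.
A valid assignment using 4 colors: n1=3, n2=3, n3=2, n4=3, n5=1, n6=2, n7=1, n8=2, n9=4, n10=1.
That is already a proper 4-coloring.

Yes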